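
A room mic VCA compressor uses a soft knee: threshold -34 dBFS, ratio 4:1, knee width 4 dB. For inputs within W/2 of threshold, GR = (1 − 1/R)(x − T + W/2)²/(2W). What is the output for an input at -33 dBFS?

-33.84375 dBFS

x − T + W/2 = -33 − (-34) + 2 = 3.
GR = (1 − 1/4) × 3² / 8 = 0.75 × 9 / 8 = 0.84375 dB.
Output = -33 − 0.84375 = -33.84375 dBFS.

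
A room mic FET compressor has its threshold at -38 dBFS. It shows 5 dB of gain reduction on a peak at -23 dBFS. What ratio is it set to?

1.5:1

Input overshoot = -23 − (-38) = 15 dB.
Output overshoot = 15 − 5 = 10 dB.
Ratio = input overshoot / output overshoot = 15 / 10 = 1.5.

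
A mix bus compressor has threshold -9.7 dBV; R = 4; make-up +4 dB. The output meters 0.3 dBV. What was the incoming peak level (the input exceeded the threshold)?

Remove make-up: 0.3 − 4 = -3.7 dBV.
The compressed level sits -3.7 − (-9.7) = 6 dB over threshold.
Before 4:1 compression the overshoot was 6 × 4 = 24 dB, so input = -9.7 + 24 = 14.3 dBV.

14.3 dBV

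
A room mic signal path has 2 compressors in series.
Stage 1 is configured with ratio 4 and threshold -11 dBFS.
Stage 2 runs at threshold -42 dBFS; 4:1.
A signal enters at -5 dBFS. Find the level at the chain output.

Stage 1: 6 dB above -11 dBFS, reduced 4:1 to 1.5 dB above → -9.5 dBFS.
Stage 2: overshoot 32.5 dB → 32.5/4 = 8.125 dB → -33.875 dBFS.

-33.875 dBFS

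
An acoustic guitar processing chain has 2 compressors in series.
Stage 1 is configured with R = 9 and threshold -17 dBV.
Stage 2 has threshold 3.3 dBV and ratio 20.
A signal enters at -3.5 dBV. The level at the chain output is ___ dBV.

-15.5 dBV

Stage 1: -3.5 dBV is 13.5 dB over -17 dBV; at 9:1 that becomes 1.5 dB over, giving -15.5 dBV.
Stage 2: below threshold (-15.5 ≤ 3.3); passes unchanged; output -15.5 dBV.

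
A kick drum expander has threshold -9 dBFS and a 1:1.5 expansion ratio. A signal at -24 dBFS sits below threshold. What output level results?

-31.5 dBFS

The input is 15 dB below the -9 dBFS threshold.
A 1:1.5 expander multiplies undershoot by 1.5: 15 × 1.5 = 22.5 dB below threshold.
Output = -9 − 22.5 = -31.5 dBFS.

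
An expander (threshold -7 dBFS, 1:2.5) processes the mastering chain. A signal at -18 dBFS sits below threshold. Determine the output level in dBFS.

Below threshold, a 1:2.5 expander applies gain = (2.5−1)×(T − x) of attenuation.
(2.5−1) × 11 = 16.5 dB, so output = -18 − 16.5 = -34.5 dBFS.

-34.5 dBFS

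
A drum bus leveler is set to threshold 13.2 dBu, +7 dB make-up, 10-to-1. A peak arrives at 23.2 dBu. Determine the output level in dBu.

Overshoot: 23.2 − 13.2 = 10 dB.
At 10:1 the overshoot is divided by 10, leaving 1 dB above threshold.
That puts the output at 14.2 dBu; make-up adds 7 dB, giving 21.2 dBu.

21.2 dBu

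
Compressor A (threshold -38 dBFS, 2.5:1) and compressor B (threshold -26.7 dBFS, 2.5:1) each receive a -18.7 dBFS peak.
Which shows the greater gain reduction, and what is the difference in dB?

A, by 6.78 dB

A: 19.3 dB over, compressed to 7.72 dB over, so 11.58 dB of GR.
B: 8 dB over, compressed to 3.2 dB over, so 4.8 dB of GR.
A applies 6.78 dB more gain reduction.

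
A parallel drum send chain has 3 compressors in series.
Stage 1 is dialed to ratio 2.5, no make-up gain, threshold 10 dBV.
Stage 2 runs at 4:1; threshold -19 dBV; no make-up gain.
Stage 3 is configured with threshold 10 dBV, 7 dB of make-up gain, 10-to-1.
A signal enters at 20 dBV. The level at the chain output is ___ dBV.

-3.75 dBV

Stage 1: 10 dB above 10 dBV, reduced 2.5:1 to 4 dB above → 14 dBV.
Stage 2: 33 dB above -19 dBV, reduced 4:1 to 8.25 dB above → -10.75 dBV.
Stage 3: -10.75 dBV is at or below the 10 dBV threshold — no compression; make-up brings it to -3.75 dBV.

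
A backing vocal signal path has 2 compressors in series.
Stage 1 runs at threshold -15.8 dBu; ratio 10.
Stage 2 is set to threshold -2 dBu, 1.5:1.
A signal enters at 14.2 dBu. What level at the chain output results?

Stage 1: overshoot 30 dB → 30/10 = 3 dB → -12.8 dBu.
Stage 2: -12.8 dBu ≤ -2 dBu, so stage 2 doesn't engage; output -12.8 dBu.

-12.8 dBu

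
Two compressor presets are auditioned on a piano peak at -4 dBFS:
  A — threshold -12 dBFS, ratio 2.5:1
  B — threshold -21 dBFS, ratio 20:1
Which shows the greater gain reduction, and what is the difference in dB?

A: 8 dB over, compressed to 3.2 dB over, so 4.8 dB of GR.
B: 17 dB over, compressed to 0.85 dB over, so 16.15 dB of GR.
B applies 11.35 dB more gain reduction.

B, by 11.35 dB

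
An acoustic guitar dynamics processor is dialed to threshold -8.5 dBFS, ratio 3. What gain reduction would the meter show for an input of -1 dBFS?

5 dB

The signal is 7.5 dB above threshold.
A 3:1 ratio leaves 2.5 dB of that excess.
Gain reduction = 7.5 − 2.5 = 5 dB.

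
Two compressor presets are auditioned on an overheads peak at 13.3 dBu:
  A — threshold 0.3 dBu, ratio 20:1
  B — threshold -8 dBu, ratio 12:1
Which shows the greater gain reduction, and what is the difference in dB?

A: 13 dB over, compressed to 0.65 dB over, so 12.35 dB of GR.
B: 21.3 dB over, compressed to 1.775 dB over, so 19.525 dB of GR.
B reduces 7.175 dB more.

B, by 7.175 dB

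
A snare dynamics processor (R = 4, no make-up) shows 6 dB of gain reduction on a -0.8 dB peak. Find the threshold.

-8.8 dB

Gain reduction = -0.8 − (-6.8) = 6 dB; output overshoot = GR / (R − 1) = 6 / 3 = 2 dB.
Threshold = output − output overshoot = -6.8 − 2 = -8.8 dB.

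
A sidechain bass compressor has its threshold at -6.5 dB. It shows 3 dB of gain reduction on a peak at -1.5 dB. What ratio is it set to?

Input overshoot = -1.5 − (-6.5) = 5 dB.
Output overshoot = 5 − 3 = 2 dB.
Ratio = input overshoot / output overshoot = 5 / 2 = 2.5.

2.5:1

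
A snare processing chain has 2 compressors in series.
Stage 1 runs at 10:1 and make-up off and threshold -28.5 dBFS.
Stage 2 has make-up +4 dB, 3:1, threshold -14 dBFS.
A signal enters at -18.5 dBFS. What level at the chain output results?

-23.5 dBFS

Stage 1: overshoot 10 dB → 10/10 = 1 dB → -27.5 dBFS.
Stage 2: below threshold (-27.5 ≤ -14); passes unchanged; make-up brings it to -23.5 dBFS.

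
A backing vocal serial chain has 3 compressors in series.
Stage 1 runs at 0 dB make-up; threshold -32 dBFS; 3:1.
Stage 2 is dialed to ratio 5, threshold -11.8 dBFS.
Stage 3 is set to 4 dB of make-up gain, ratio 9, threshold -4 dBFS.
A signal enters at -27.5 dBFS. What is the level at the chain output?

-26.5 dBFS

Stage 1: overshoot 4.5 dB → 4.5/3 = 1.5 dB → -30.5 dBFS.
Stage 2: -30.5 dBFS is at or below the -11.8 dBFS threshold — no compression; output -30.5 dBFS.
Stage 3: below threshold (-30.5 ≤ -4); passes unchanged; make-up brings it to -26.5 dBFS.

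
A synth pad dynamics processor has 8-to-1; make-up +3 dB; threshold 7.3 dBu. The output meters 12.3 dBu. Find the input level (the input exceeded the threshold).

Remove make-up: 12.3 − 3 = 9.3 dBu.
The compressed level sits 9.3 − 7.3 = 2 dB over threshold.
Undo the ratio: input overshoot = 2 × 8 = 16 dB, giving input = 23.3 dBu.

23.3 dBu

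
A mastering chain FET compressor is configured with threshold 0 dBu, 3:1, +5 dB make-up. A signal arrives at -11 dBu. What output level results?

-6 dBu

-11 dBu is 11 dB below the 0 dBu threshold, so no gain reduction is applied.
Make-up gain adds 5 dB: -11 + 5 = -6 dBu.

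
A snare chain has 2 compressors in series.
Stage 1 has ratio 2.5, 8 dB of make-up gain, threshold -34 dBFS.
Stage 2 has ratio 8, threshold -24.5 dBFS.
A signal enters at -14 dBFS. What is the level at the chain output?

-23.6875 dBFS

Stage 1: overshoot 20 dB → 20/2.5 = 8 dB → -26 dBFS; +8 dB make-up → -18 dBFS.
Stage 2: overshoot 6.5 dB → 6.5/8 = 0.8125 dB → -23.6875 dBFS.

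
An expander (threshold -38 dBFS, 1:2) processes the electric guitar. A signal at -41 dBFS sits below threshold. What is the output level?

Below threshold, a 1:2 expander applies gain = (2−1)×(T − x) of attenuation.
(2−1) × 3 = 3 dB, so output = -41 − 3 = -44 dBFS.

-44 dBFS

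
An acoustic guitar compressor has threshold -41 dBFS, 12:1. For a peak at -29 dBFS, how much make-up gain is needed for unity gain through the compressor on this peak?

11 dB

Without make-up, output = threshold + overshoot/12 = -41 + 1 = -40 dBFS.
Gap to target: 11 dB.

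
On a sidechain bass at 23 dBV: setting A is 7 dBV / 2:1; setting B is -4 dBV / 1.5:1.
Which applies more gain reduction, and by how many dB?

B, by 1 dB

A: 16 dB over, compressed to 8 dB over, so 8 dB of GR.
B: 27 dB over, compressed to 18 dB over, so 9 dB of GR.
Difference: 1 dB in favour of B.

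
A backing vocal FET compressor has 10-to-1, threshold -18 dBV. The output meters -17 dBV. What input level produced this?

That's 1 dB above the -18 dBV threshold.
Input overshoot = R × output overshoot = 10 dB → input = -18 + 10 = -8 dBV.

-8 dBV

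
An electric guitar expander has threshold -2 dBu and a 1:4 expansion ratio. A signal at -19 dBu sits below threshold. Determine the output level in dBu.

The input is 17 dB below the -2 dBu threshold.
A 1:4 expander multiplies undershoot by 4: 17 × 4 = 68 dB below threshold.
Output = -2 − 68 = -70 dBu.

-70 dBu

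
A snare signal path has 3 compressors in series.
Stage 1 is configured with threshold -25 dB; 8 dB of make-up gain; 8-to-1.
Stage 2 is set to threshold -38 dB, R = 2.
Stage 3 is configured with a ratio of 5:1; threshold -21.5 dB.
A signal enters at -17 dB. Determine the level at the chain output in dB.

-27 dB

Stage 1: overshoot 8 dB → 8/8 = 1 dB → -24 dB; +8 dB make-up → -16 dB.
Stage 2: overshoot 22 dB → 22/2 = 11 dB → -27 dB.
Stage 3: -27 dB ≤ -21.5 dB, so stage 3 doesn't engage; output -27 dB.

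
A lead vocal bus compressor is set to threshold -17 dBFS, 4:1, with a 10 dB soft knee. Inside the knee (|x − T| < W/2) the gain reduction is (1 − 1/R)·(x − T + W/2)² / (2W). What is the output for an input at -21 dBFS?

-21.0375 dBFS

x − T + W/2 = -21 − (-17) + 5 = 1.
GR = (1 − 1/4) × 1² / 20 = 0.75 × 1 / 20 = 0.0375 dB.
Output = -21 − 0.0375 = -21.0375 dBFS.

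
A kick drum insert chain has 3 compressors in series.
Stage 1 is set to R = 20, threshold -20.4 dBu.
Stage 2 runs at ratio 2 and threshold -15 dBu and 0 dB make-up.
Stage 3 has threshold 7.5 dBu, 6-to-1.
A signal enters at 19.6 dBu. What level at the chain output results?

-18.4 dBu

Stage 1: 40 dB above -20.4 dBu, reduced 20:1 to 2 dB above → -18.4 dBu.
Stage 2: -18.4 dBu is at or below the -15 dBu threshold — no compression; output -18.4 dBu.
Stage 3: below threshold (-18.4 ≤ 7.5); passes unchanged; output -18.4 dBu.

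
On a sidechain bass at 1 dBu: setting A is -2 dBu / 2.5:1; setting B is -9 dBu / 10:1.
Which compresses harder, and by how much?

A: overshoot 3 dB → output overshoot 1.2 dB → GR 1.8 dB.
B: overshoot 10 dB → output overshoot 1 dB → GR 9 dB.
B reduces 7.2 dB more.

B, by 7.2 dB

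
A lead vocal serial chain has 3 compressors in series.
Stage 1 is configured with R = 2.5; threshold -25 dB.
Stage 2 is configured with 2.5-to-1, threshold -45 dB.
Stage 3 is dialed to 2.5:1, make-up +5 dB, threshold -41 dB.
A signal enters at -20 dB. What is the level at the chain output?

Stage 1: 5 dB above -25 dB, reduced 2.5:1 to 2 dB above → -23 dB.
Stage 2: 22 dB above -45 dB, reduced 2.5:1 to 8.8 dB above → -36.2 dB.
Stage 3: 4.8 dB above -41 dB, reduced 2.5:1 to 1.92 dB above → -39.08 dB; +5 dB make-up → -34.08 dB.

-34.08 dB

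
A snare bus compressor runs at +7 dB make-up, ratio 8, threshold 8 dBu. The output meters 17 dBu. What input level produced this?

24 dBu

Before make-up, the level was 17 − 7 = 10 dBu.
Post-compression overshoot = 10 − 8 = 2 dB.
Before 8:1 compression the overshoot was 2 × 8 = 16 dB, so input = 8 + 16 = 24 dBu.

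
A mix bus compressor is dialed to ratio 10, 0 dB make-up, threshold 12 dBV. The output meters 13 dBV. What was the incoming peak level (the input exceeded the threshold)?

Post-compression overshoot = 13 − 12 = 1 dB.
Undo the ratio: input overshoot = 1 × 10 = 10 dB, giving input = 22 dBV.

22 dBV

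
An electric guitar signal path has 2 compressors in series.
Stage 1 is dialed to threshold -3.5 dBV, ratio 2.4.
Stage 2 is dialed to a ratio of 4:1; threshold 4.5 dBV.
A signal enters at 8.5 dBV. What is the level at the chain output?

1.5 dBV

Stage 1: 12 dB above -3.5 dBV, reduced 2.4:1 to 5 dB above → 1.5 dBV.
Stage 2: 1.5 dBV is at or below the 4.5 dBV threshold — no compression; output 1.5 dBV.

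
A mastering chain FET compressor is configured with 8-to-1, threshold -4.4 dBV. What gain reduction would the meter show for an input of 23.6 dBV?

23.6 dBV exceeds the threshold by 28 dB.
A 8:1 ratio leaves 3.5 dB of that excess.
Gain reduction = 28 − 3.5 = 24.5 dB.

24.5 dB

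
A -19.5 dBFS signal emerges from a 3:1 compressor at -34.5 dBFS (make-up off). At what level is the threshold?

-42 dBFS

Let T be the threshold. Output overshoot = (input overshoot)/R, so -34.5 − T = (-19.5 − T)/3.
3·(-34.5 − T) = -19.5 − T → 2·T = -103.5 − (-19.5) = -84.
T = -84/2 = -42 dBFS.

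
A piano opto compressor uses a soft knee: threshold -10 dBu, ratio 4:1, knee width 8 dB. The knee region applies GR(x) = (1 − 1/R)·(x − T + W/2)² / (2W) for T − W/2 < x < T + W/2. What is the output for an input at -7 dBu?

x − T + W/2 = -7 − (-10) + 4 = 7.
GR = (1 − 1/4) × 7² / 16 = 0.75 × 49 / 16 = 2.296875 dB.
Output = -7 − 2.296875 = -9.296875 dBu.

-9.296875 dBu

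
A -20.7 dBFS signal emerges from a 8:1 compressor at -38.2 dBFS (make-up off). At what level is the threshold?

-40.7 dBFS

Gain reduction = -20.7 − (-38.2) = 17.5 dB; output overshoot = GR / (R − 1) = 17.5 / 7 = 2.5 dB.
Threshold = output − output overshoot = -38.2 − 2.5 = -40.7 dBFS.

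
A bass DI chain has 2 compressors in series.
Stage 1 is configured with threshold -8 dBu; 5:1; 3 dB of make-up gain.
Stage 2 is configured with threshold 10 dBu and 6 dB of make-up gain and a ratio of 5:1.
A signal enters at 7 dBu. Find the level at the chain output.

Stage 1: overshoot 15 dB → 15/5 = 3 dB → -5 dBu; +3 dB make-up → -2 dBu.
Stage 2: below threshold (-2 ≤ 10); passes unchanged; make-up brings it to 4 dBu.

4 dBu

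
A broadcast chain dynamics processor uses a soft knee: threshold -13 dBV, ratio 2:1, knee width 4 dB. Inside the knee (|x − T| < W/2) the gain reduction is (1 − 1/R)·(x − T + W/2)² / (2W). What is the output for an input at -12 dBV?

x − T + W/2 = -12 − (-13) + 2 = 3.
GR = (1 − 1/2) × 3² / 8 = 0.5 × 9 / 8 = 0.5625 dB.
Output = -12 − 0.5625 = -12.5625 dBV.

-12.5625 dBV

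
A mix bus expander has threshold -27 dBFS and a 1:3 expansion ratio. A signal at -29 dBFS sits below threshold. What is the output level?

Below threshold, a 1:3 expander applies gain = (3−1)×(T − x) of attenuation.
(3−1) × 2 = 4 dB, so output = -29 − 4 = -33 dBFS.

-33 dBFS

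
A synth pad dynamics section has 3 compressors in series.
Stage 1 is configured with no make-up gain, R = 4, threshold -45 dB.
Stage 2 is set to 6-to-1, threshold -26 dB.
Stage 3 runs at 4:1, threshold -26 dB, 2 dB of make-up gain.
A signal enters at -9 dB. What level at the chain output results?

-34 dB

Stage 1: 36 dB above -45 dB, reduced 4:1 to 9 dB above → -36 dB.
Stage 2: -36 dB ≤ -26 dB, so stage 2 doesn't engage; output -36 dB.
Stage 3: below threshold (-36 ≤ -26); passes unchanged; make-up brings it to -34 dB.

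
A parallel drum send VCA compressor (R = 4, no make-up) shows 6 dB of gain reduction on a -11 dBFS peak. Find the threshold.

-19 dBFS

Gain reduction = -11 − (-17) = 6 dB; output overshoot = GR / (R − 1) = 6 / 3 = 2 dB.
Threshold = output − output overshoot = -17 − 2 = -19 dBFS.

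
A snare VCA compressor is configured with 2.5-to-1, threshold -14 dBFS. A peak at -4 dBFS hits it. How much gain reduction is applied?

Overshoot = -4 − (-14) = 10 dB.
At 2.5:1, output sits 10/2.5 = 4 dB above threshold.
So the signal is attenuated by 10 − 4 = 6 dB.

6 dB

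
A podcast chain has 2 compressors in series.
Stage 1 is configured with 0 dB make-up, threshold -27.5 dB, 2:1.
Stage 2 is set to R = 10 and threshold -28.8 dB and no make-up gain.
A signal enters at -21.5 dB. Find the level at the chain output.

-28.37 dB

Stage 1: 6 dB above -27.5 dB, reduced 2:1 to 3 dB above → -24.5 dB.
Stage 2: 4.3 dB above -28.8 dB, reduced 10:1 to 0.43 dB above → -28.37 dB.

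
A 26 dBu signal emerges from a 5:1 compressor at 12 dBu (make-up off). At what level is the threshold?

8.5 dBu

Let T be the threshold. Output overshoot = (input overshoot)/R, so 12 − T = (26 − T)/5.
5·(12 − T) = 26 − T → 4·T = 60 − 26 = 34.
T = 34/4 = 8.5 dBu.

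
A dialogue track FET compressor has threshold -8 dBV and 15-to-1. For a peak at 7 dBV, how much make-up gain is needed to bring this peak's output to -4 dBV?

Overshoot 15 dB → 15/15 = 1 dB after compression, so the compressed level is -8 + 1 = -7 dBV.
Make-up = target − compressed = -4 − (-7) = 3 dB.

3 dB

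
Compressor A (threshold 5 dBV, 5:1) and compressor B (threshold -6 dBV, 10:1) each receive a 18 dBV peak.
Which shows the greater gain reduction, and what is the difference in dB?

A: overshoot 13 dB → output overshoot 2.6 dB → GR 10.4 dB.
B: overshoot 24 dB → output overshoot 2.4 dB → GR 21.6 dB.
B applies 11.2 dB more gain reduction.

B, by 11.2 dB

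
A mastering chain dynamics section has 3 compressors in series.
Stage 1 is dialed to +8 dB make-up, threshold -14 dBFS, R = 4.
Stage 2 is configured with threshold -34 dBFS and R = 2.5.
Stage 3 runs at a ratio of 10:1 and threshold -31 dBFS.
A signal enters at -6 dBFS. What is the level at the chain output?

Stage 1: overshoot 8 dB → 8/4 = 2 dB → -12 dBFS; +8 dB make-up → -4 dBFS.
Stage 2: -4 dBFS is 30 dB over -34 dBFS; at 2.5:1 that becomes 12 dB over, giving -22 dBFS.
Stage 3: -22 dBFS is 9 dB over -31 dBFS; at 10:1 that becomes 0.9 dB over, giving -30.1 dBFS.

-30.1 dBFS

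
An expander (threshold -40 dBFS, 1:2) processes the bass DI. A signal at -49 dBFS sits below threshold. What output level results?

Below threshold, a 1:2 expander applies gain = (2−1)×(T − x) of attenuation.
(2−1) × 9 = 9 dB, so output = -49 − 9 = -58 dBFS.

-58 dBFS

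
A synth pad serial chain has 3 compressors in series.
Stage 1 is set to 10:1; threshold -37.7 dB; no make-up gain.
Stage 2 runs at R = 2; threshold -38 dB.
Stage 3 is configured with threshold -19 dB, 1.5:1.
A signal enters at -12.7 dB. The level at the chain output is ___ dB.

-36.6 dB

Stage 1: -12.7 dB is 25 dB over -37.7 dB; at 10:1 that becomes 2.5 dB over, giving -35.2 dB.
Stage 2: -35.2 dB is 2.8 dB over -38 dB; at 2:1 that becomes 1.4 dB over, giving -36.6 dB.
Stage 3: below threshold (-36.6 ≤ -19); passes unchanged; output -36.6 dB.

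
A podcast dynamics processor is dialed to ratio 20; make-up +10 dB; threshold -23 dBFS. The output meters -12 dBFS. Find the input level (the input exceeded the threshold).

Before make-up, the level was -12 − 10 = -22 dBFS.
The compressed level sits -22 − (-23) = 1 dB over threshold.
Input overshoot = R × output overshoot = 20 dB → input = -23 + 20 = -3 dBFS.

-3 dBFS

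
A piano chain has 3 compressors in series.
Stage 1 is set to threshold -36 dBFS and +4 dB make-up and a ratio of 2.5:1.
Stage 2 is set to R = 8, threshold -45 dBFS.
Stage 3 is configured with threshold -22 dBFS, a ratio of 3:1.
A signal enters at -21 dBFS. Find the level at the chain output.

-42.625 dBFS

Stage 1: -21 dBFS is 15 dB over -36 dBFS; at 2.5:1 that becomes 6 dB over, giving -30 dBFS; +4 dB make-up → -26 dBFS.
Stage 2: 19 dB above -45 dBFS, reduced 8:1 to 2.375 dB above → -42.625 dBFS.
Stage 3: below threshold (-42.625 ≤ -22); passes unchanged; output -42.625 dBFS.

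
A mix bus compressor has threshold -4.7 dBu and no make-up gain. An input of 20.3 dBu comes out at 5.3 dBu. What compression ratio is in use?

Input overshoot = 20.3 − (-4.7) = 25 dB; output overshoot = 5.3 − (-4.7) = 10 dB.
Ratio = 25 / 10 = 2.5.

2.5:1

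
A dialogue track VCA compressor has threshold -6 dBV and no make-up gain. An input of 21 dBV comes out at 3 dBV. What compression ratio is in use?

Input overshoot = 21 − (-6) = 27 dB; output overshoot = 3 − (-6) = 9 dB.
Ratio = 27 / 9 = 3.

3:1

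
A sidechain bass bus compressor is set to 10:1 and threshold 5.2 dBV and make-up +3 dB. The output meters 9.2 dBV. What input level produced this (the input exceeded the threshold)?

Before make-up, the level was 9.2 − 3 = 6.2 dBV.
That's 1 dB above the 5.2 dBV threshold.
Input overshoot = R × output overshoot = 10 dB → input = 5.2 + 10 = 15.2 dBV.

15.2 dBV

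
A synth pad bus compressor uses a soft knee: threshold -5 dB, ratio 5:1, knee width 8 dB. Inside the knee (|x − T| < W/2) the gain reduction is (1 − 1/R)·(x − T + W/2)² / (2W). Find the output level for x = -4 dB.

-5.25 dB

x − T + W/2 = -4 − (-5) + 4 = 5.
GR = (1 − 1/5) × 5² / 16 = 0.8 × 25 / 16 = 1.25 dB.
Output = -4 − 1.25 = -5.25 dB.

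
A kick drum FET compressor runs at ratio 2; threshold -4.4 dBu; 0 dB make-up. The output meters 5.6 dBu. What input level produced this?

That's 10 dB above the -4.4 dBu threshold.
Before 2:1 compression the overshoot was 10 × 2 = 20 dB, so input = -4.4 + 20 = 15.6 dBu.

15.6 dBu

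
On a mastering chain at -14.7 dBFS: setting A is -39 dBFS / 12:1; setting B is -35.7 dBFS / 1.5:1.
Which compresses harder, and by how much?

A, by 15.275 dB

A: GR = 24.3 − 24.3/12 = 22.275 dB.
B: GR = 21 − 21/1.5 = 7 dB.
A reduces 15.275 dB more.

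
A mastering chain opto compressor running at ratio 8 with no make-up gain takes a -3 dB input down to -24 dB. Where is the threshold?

Let T be the threshold. Output overshoot = (input overshoot)/R, so -24 − T = (-3 − T)/8.
8·(-24 − T) = -3 − T → 7·T = -192 − (-3) = -189.
T = -189/7 = -27 dB.

-27 dB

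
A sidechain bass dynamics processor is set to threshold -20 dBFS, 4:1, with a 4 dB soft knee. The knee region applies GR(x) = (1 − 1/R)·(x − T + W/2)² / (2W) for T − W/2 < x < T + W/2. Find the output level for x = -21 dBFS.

-21.09375 dBFS

x − T + W/2 = -21 − (-20) + 2 = 1.
GR = (1 − 1/4) × 1² / 8 = 0.75 × 1 / 8 = 0.09375 dB.
Output = -21 − 0.09375 = -21.09375 dBFS.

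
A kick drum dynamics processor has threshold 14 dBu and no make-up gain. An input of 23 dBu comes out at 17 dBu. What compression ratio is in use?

3:1

Input overshoot = 23 − 14 = 9 dB; output overshoot = 17 − 14 = 3 dB.
Ratio = 9 / 3 = 3.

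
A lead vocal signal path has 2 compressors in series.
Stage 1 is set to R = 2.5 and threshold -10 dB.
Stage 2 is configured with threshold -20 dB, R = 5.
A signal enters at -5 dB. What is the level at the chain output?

-17.6 dB

Stage 1: -5 dB is 5 dB over -10 dB; at 2.5:1 that becomes 2 dB over, giving -8 dB.
Stage 2: 12 dB above -20 dB, reduced 5:1 to 2.4 dB above → -17.6 dB.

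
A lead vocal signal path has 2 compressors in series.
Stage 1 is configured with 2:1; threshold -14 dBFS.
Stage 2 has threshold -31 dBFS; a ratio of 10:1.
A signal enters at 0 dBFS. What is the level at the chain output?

Stage 1: overshoot 14 dB → 14/2 = 7 dB → -7 dBFS.
Stage 2: -7 dBFS is 24 dB over -31 dBFS; at 10:1 that becomes 2.4 dB over, giving -28.6 dBFS.

-28.6 dBFS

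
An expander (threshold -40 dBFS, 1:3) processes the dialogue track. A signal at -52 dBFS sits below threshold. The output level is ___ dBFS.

-76 dBFS

Undershoot = (-40) − (-52) = 12 dB.
At 1:3, that expands to 36 dB under threshold.
Output = -40 − 36 = -76 dBFS.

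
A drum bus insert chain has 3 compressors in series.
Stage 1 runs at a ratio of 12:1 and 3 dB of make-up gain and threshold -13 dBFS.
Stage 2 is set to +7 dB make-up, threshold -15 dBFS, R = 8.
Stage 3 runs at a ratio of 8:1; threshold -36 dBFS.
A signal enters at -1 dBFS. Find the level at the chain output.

Stage 1: -1 dBFS is 12 dB over -13 dBFS; at 12:1 that becomes 1 dB over, giving -12 dBFS; +3 dB make-up → -9 dBFS.
Stage 2: overshoot 6 dB → 6/8 = 0.75 dB → -14.25 dBFS; +7 dB make-up → -7.25 dBFS.
Stage 3: overshoot 28.75 dB → 28.75/8 = 3.59375 dB → -32.40625 dBFS.

-32.40625 dBFS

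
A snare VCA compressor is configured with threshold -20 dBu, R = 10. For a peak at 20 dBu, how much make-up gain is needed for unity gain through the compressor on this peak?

36 dB

The peak compresses to -20 + 40/10 = -16 dBu.
To reach 20 dBu requires 20 − (-16) = 36 dB of make-up.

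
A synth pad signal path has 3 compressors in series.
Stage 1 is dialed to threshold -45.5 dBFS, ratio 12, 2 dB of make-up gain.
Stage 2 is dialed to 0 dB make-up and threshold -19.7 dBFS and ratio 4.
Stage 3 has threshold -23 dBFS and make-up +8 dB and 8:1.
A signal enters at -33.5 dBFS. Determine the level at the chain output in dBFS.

Stage 1: -33.5 dBFS is 12 dB over -45.5 dBFS; at 12:1 that becomes 1 dB over, giving -44.5 dBFS; +2 dB make-up → -42.5 dBFS.
Stage 2: below threshold (-42.5 ≤ -19.7); passes unchanged; output -42.5 dBFS.
Stage 3: -42.5 dBFS ≤ -23 dBFS, so stage 3 doesn't engage; make-up brings it to -34.5 dBFS.

-34.5 dBFS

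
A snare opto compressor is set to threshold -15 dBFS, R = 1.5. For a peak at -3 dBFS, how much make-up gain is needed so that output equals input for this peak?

Overshoot 12 dB → 12/1.5 = 8 dB after compression, so the compressed level is -15 + 8 = -7 dBFS.
Make-up = target − compressed = -3 − (-7) = 4 dB.

4 dB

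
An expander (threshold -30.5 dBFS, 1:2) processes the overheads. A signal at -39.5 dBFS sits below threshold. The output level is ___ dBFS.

-48.5 dBFS

The input is 9 dB below the -30.5 dBFS threshold.
A 1:2 expander multiplies undershoot by 2: 9 × 2 = 18 dB below threshold.
Output = -30.5 − 18 = -48.5 dBFS.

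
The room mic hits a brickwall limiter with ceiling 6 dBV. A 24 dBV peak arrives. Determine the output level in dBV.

6 dBV

The limiter clamps the peak to its 6 dBV ceiling.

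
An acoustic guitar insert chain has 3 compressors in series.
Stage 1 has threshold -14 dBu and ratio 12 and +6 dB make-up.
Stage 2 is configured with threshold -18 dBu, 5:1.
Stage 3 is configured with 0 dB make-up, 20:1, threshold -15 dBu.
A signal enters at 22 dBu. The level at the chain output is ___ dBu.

Stage 1: 36 dB above -14 dBu, reduced 12:1 to 3 dB above → -11 dBu; +6 dB make-up → -5 dBu.
Stage 2: overshoot 13 dB → 13/5 = 2.6 dB → -15.4 dBu.
Stage 3: below threshold (-15.4 ≤ -15); passes unchanged; output -15.4 dBu.

-15.4 dBu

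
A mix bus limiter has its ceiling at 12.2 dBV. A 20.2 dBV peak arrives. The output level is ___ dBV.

12.2 dBV

At ∞:1, everything above 12.2 dBV is held at the ceiling.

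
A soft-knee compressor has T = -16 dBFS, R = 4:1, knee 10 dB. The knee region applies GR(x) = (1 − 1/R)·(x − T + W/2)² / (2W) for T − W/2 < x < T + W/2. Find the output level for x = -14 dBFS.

x − T + W/2 = -14 − (-16) + 5 = 7.
GR = (1 − 1/4) × 7² / 20 = 0.75 × 49 / 20 = 1.8375 dB.
Output = -14 − 1.8375 = -15.8375 dBFS.

-15.8375 dBFS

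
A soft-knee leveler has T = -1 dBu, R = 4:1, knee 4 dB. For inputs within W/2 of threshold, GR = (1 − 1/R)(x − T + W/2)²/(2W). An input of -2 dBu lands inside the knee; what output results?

-2.09375 dBu

x − T + W/2 = -2 − (-1) + 2 = 1.
GR = (1 − 1/4) × 1² / 8 = 0.75 × 1 / 8 = 0.09375 dB.
Output = -2 − 0.09375 = -2.09375 dBu.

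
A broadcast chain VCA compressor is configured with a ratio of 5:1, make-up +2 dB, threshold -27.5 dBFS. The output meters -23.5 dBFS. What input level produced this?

Remove make-up: -23.5 − 2 = -25.5 dBFS.
That's 2 dB above the -27.5 dBFS threshold.
Input overshoot = R × output overshoot = 10 dB → input = -27.5 + 10 = -17.5 dBFS.

-17.5 dBFS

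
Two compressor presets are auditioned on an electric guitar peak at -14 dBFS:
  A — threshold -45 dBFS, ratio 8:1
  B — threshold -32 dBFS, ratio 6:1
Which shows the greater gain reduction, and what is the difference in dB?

A: overshoot 31 dB → output overshoot 3.875 dB → GR 27.125 dB.
B: overshoot 18 dB → output overshoot 3 dB → GR 15 dB.
Difference: 12.125 dB in favour of A.

A, by 12.125 dB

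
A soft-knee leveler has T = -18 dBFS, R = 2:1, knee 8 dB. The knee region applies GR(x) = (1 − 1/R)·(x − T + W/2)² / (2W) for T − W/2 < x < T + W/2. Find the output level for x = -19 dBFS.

-19.28125 dBFS

x − T + W/2 = -19 − (-18) + 4 = 3.
GR = (1 − 1/2) × 3² / 16 = 0.5 × 9 / 16 = 0.28125 dB.
Output = -19 − 0.28125 = -19.28125 dBFS.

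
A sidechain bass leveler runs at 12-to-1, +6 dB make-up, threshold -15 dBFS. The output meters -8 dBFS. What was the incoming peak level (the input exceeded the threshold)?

-3 dBFS

Stripping the +6 dB make-up gives -14 dBFS at the gain stage.
The compressed level sits -14 − (-15) = 1 dB over threshold.
Undo the ratio: input overshoot = 1 × 12 = 12 dB, giving input = -3 dBFS.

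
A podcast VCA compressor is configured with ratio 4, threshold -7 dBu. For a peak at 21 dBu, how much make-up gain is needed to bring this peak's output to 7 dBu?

7 dB

The peak compresses to -7 + 28/4 = 0 dBu.
To reach 7 dBu requires 7 − 0 = 7 dB of make-up.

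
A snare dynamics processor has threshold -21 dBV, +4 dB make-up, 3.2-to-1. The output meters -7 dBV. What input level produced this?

Before make-up, the level was -7 − 4 = -11 dBV.
That's 10 dB above the -21 dBV threshold.
Before 3.2:1 compression the overshoot was 10 × 3.2 = 32 dB, so input = -21 + 32 = 11 dBV.

11 dBV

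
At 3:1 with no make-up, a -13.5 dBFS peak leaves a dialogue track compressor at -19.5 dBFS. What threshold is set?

-22.5 dBFS

Gain reduction = -13.5 − (-19.5) = 6 dB; output overshoot = GR / (R − 1) = 6 / 2 = 3 dB.
Threshold = output − output overshoot = -19.5 − 3 = -22.5 dBFS.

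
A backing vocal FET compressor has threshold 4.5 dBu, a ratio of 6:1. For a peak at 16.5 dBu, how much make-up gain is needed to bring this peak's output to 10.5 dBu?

4 dB

Without make-up, output = threshold + overshoot/6 = 4.5 + 2 = 6.5 dBu.
Gap to target: 4 dB.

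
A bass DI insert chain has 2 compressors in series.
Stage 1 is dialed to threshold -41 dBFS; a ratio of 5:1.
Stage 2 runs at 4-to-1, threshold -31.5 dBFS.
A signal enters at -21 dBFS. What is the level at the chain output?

Stage 1: overshoot 20 dB → 20/5 = 4 dB → -37 dBFS.
Stage 2: -37 dBFS ≤ -31.5 dBFS, so stage 2 doesn't engage; output -37 dBFS.

-37 dBFS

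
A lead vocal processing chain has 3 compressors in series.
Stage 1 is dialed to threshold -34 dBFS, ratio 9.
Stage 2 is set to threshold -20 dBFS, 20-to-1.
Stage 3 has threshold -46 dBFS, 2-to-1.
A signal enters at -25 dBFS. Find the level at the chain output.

-39.5 dBFS

Stage 1: -25 dBFS is 9 dB over -34 dBFS; at 9:1 that becomes 1 dB over, giving -33 dBFS.
Stage 2: -33 dBFS ≤ -20 dBFS, so stage 2 doesn't engage; output -33 dBFS.
Stage 3: 13 dB above -46 dBFS, reduced 2:1 to 6.5 dB above → -39.5 dBFS.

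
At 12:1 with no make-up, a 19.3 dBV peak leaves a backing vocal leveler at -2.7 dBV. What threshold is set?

-4.7 dBV

Input is 24 dB above T (since output overshoot × R = input overshoot: (-2.7 − T)·12 = 19.3 − T gives T = -4.7 dBV).
Check: -4.7 + (19.3 − (-4.7))/12 = -4.7 + 2 = -2.7 dBV. ✓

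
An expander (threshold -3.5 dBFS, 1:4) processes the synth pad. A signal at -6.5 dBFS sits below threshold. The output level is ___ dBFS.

Undershoot = (-3.5) − (-6.5) = 3 dB.
At 1:4, that expands to 12 dB under threshold.
Output = -3.5 − 12 = -15.5 dBFS.

-15.5 dBFS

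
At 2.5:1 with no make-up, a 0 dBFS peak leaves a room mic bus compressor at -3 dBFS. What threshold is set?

Let T be the threshold. Output overshoot = (input overshoot)/R, so -3 − T = (0 − T)/2.5.
2.5·(-3 − T) = 0 − T → 1.5·T = -7.5 − 0 = -7.5.
T = -7.5/1.5 = -5 dBFS.

-5 dBFS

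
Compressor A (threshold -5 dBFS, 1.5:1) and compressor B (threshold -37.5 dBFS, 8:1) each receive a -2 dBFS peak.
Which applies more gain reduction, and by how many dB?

A: overshoot 3 dB → output overshoot 2 dB → GR 1 dB.
B: overshoot 35.5 dB → output overshoot 4.4375 dB → GR 31.0625 dB.
B applies 30.0625 dB more gain reduction.

B, by 30.0625 dB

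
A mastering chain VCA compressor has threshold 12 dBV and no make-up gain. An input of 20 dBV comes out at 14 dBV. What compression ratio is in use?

Input overshoot = 20 − 12 = 8 dB; output overshoot = 14 − 12 = 2 dB.
Ratio = 8 / 2 = 4.

4:1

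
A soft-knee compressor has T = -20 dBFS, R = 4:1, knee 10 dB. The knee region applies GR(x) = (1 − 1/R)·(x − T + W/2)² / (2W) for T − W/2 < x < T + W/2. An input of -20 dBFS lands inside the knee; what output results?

-20.9375 dBFS

x − T + W/2 = -20 − (-20) + 5 = 5.
GR = (1 − 1/4) × 5² / 20 = 0.75 × 25 / 20 = 0.9375 dB.
Output = -20 − 0.9375 = -20.9375 dBFS.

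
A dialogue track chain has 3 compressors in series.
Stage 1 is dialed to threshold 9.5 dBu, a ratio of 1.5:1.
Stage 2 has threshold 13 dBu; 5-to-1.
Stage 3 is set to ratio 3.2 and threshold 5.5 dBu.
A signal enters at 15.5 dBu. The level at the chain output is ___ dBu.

Stage 1: 15.5 dBu is 6 dB over 9.5 dBu; at 1.5:1 that becomes 4 dB over, giving 13.5 dBu.
Stage 2: 13.5 dBu is 0.5 dB over 13 dBu; at 5:1 that becomes 0.1 dB over, giving 13.1 dBu.
Stage 3: overshoot 7.6 dB → 7.6/3.2 = 2.375 dB → 7.875 dBu.

7.875 dBu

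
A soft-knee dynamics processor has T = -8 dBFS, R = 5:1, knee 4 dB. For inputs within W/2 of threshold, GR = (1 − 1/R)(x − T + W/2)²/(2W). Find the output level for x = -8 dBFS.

-8.4 dBFS

x − T + W/2 = -8 − (-8) + 2 = 2.
GR = (1 − 1/5) × 2² / 8 = 0.8 × 4 / 8 = 0.4 dB.
Output = -8 − 0.4 = -8.4 dBFS.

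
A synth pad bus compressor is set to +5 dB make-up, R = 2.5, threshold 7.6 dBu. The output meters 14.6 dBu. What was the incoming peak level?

12.6 dBu

Before make-up, the level was 14.6 − 5 = 9.6 dBu.
That's 2 dB above the 7.6 dBu threshold.
Input overshoot = R × output overshoot = 5 dB → input = 7.6 + 5 = 12.6 dBu.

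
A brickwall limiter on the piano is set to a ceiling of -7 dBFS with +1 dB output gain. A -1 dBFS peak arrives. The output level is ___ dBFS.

At ∞:1, everything above -7 dBFS is held at the ceiling.
Output gain then adds 1 dB: -7 + 1 = -6 dBFS.

-6 dBFS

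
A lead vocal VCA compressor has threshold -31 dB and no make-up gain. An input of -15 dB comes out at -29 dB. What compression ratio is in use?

Input overshoot = -15 − (-31) = 16 dB; output overshoot = -29 − (-31) = 2 dB.
Ratio = 16 / 2 = 8.

8:1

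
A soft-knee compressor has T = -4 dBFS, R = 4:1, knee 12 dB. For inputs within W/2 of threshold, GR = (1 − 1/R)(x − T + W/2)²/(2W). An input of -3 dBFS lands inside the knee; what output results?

-4.53125 dBFS

x − T + W/2 = -3 − (-4) + 6 = 7.
GR = (1 − 1/4) × 7² / 24 = 0.75 × 49 / 24 = 1.53125 dB.
Output = -3 − 1.53125 = -4.53125 dBFS.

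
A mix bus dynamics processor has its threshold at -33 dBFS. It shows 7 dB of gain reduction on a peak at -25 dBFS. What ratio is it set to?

8:1

Input overshoot = -25 − (-33) = 8 dB.
Output overshoot = 8 − 7 = 1 dB.
Ratio = input overshoot / output overshoot = 8 / 1 = 8.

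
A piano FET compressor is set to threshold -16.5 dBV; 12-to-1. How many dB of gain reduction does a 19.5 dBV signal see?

The signal is 36 dB above threshold.
At 12:1, output sits 36/12 = 3 dB above threshold.
So the signal is attenuated by 36 − 3 = 33 dB.

33 dB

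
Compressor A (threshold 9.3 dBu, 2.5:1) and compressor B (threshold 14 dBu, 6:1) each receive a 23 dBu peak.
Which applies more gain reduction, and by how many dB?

A, by 0.72 dB

A: GR = 13.7 − 13.7/2.5 = 8.22 dB.
B: GR = 9 − 9/6 = 7.5 dB.
A applies 0.72 dB more gain reduction.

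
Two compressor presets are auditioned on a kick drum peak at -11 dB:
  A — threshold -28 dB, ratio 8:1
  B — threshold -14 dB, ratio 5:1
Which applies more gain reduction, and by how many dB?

A, by 12.475 dB

A: GR = 17 − 17/8 = 14.875 dB.
B: GR = 3 − 3/5 = 2.4 dB.
Difference: 12.475 dB in favour of A.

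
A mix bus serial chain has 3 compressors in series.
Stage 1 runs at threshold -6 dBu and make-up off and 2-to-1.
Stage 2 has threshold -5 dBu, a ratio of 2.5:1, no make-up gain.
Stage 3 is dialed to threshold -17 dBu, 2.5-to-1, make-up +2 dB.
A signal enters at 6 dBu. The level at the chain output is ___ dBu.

-9.4 dBu

Stage 1: 12 dB above -6 dBu, reduced 2:1 to 6 dB above → 0 dBu.
Stage 2: 0 dBu is 5 dB over -5 dBu; at 2.5:1 that becomes 2 dB over, giving -3 dBu.
Stage 3: 14 dB above -17 dBu, reduced 2.5:1 to 5.6 dB above → -11.4 dBu; +2 dB make-up → -9.4 dBu.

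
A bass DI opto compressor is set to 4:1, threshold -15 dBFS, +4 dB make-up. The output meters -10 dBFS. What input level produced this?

Remove make-up: -10 − 4 = -14 dBFS.
The compressed level sits -14 − (-15) = 1 dB over threshold.
Undo the ratio: input overshoot = 1 × 4 = 4 dB, giving input = -11 dBFS.

-11 dBFS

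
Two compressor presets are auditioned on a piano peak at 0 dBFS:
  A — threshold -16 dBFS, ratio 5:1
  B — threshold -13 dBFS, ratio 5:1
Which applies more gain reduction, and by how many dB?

A: GR = 16 − 16/5 = 12.8 dB.
B: GR = 13 − 13/5 = 10.4 dB.
A applies 2.4 dB more gain reduction.

A, by 2.4 dB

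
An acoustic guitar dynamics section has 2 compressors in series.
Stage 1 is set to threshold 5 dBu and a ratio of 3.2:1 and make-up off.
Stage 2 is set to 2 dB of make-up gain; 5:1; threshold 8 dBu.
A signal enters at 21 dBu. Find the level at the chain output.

Stage 1: 16 dB above 5 dBu, reduced 3.2:1 to 5 dB above → 10 dBu.
Stage 2: 10 dBu is 2 dB over 8 dBu; at 5:1 that becomes 0.4 dB over, giving 8.4 dBu; +2 dB make-up → 10.4 dBu.

10.4 dBu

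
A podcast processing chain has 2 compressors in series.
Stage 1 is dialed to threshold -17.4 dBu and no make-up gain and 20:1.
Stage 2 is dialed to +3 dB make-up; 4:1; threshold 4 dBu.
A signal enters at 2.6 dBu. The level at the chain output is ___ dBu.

Stage 1: 20 dB above -17.4 dBu, reduced 20:1 to 1 dB above → -16.4 dBu.
Stage 2: -16.4 dBu is at or below the 4 dBu threshold — no compression; make-up brings it to -13.4 dBu.

-13.4 dBu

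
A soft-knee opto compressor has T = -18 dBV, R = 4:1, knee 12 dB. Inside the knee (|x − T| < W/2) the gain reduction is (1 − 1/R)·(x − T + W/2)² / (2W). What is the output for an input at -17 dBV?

x − T + W/2 = -17 − (-18) + 6 = 7.
GR = (1 − 1/4) × 7² / 24 = 0.75 × 49 / 24 = 1.53125 dB.
Output = -17 − 1.53125 = -18.53125 dBV.

-18.53125 dBV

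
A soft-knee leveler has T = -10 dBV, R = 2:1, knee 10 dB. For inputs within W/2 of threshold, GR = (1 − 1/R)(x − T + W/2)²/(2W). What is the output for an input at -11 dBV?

-11.4 dBV

x − T + W/2 = -11 − (-10) + 5 = 4.
GR = (1 − 1/2) × 4² / 20 = 0.5 × 16 / 20 = 0.4 dB.
Output = -11 − 0.4 = -11.4 dBV.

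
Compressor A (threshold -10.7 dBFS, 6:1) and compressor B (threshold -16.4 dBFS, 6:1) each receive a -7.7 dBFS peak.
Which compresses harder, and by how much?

A: 3 dB over, compressed to 0.5 dB over, so 2.5 dB of GR.
B: 8.7 dB over, compressed to 1.45 dB over, so 7.25 dB of GR.
Difference: 4.75 dB in favour of B.

B, by 4.75 dB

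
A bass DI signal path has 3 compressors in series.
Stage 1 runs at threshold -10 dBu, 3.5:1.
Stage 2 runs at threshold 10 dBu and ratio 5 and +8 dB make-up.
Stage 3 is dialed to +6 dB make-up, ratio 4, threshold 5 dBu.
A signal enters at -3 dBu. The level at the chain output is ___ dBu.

6 dBu

Stage 1: -3 dBu is 7 dB over -10 dBu; at 3.5:1 that becomes 2 dB over, giving -8 dBu.
Stage 2: -8 dBu ≤ 10 dBu, so stage 2 doesn't engage; make-up brings it to 0 dBu.
Stage 3: 0 dBu ≤ 5 dBu, so stage 3 doesn't engage; make-up brings it to 6 dBu.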